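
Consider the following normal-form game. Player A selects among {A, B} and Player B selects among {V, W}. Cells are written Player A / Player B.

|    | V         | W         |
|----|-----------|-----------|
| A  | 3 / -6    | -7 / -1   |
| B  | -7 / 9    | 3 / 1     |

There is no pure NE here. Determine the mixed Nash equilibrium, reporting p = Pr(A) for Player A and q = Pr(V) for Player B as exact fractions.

p = 8/13, q = 1/2

In a mixed NE each player is indifferent between their pure strategies, so the opponent's mix sets the indifference.
Player B indifferent between V and W: p·(-6) + (1−p)·9 = p·(-1) + (1−p)·1 ⟹ 9 + (-15)p = 1 + (-2)p ⟹ p = 8/13.
Player A indifferent between A and B: q·3 + (1−q)·(-7) = q·(-7) + (1−q)·3 ⟹ (-7) + 10q = 3 + (-10)q ⟹ q = 1/2.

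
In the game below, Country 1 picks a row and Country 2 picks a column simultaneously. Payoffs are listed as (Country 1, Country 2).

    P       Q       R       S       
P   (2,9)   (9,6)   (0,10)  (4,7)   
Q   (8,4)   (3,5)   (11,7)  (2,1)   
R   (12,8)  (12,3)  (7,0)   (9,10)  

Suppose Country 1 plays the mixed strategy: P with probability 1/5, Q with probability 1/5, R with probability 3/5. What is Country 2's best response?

Compute Country 2's expected payoff from each pure strategy against the given mix.
P: (1/5)·9 + (1/5)·4 + (3/5)·8 = 37/5
Q: (1/5)·6 + (1/5)·5 + (3/5)·3 = 4
R: (1/5)·10 + (1/5)·7 + (3/5)·0 = 17/5
S: (1/5)·7 + (1/5)·1 + (3/5)·10 = 38/5
Highest expected payoff is 38/5, from S.

S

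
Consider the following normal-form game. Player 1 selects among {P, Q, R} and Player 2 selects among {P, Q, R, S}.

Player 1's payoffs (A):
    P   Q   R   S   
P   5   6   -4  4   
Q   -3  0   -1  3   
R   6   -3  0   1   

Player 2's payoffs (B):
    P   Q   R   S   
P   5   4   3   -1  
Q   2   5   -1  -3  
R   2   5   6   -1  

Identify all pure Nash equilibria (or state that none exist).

Check mutual best responses: a cell is a NE iff neither player can gain by unilaterally deviating.
Player 1's best responses — vs P: R (payoff 6); vs Q: P (payoff 6); vs R: R (payoff 0); vs S: P (payoff 4).
Player 2's best responses — vs P: P (payoff 5); vs Q: Q (payoff 5); vs R: R (payoff 6).
The only mutual best response is (R, R); neither player gains by switching there.

(R, R)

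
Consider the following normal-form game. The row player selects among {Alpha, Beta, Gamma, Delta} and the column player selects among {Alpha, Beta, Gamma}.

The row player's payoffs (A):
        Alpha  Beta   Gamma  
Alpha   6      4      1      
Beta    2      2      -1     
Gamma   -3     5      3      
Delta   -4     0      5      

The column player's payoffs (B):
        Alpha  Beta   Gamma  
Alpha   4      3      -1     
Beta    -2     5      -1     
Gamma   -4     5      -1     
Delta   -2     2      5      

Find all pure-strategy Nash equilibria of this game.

Check mutual best responses: a cell is a NE iff neither player can gain by unilaterally deviating.
The row player's best responses — vs Alpha: Alpha (payoff 6); vs Beta: Gamma (payoff 5); vs Gamma: Delta (payoff 5).
The column player's best responses — vs Alpha: Alpha (payoff 4); vs Beta: Beta (payoff 5); vs Gamma: Beta (payoff 5); vs Delta: Gamma (payoff 5).
Mutual best responses occur at (Alpha, Alpha), (Gamma, Beta), and (Delta, Gamma); at each, neither player gains by switching.

(Alpha, Alpha), (Gamma, Beta), and (Delta, Gamma)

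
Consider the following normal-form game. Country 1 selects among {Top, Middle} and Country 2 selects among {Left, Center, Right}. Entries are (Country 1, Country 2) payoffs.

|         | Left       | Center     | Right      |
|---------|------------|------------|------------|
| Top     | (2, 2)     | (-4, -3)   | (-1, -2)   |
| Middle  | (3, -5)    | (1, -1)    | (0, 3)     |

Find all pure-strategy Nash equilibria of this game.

(Middle, Right)

Find each player's best response to every opponent strategy; NE are the intersections.
Country 1's best responses — vs Left: Middle (payoff 3); vs Center: Middle (payoff 1); vs Right: Middle (payoff 0).
Country 2's best responses — vs Top: Left (payoff 2); vs Middle: Right (payoff 3).
The only mutual best response is (Middle, Right); neither player gains by switching there.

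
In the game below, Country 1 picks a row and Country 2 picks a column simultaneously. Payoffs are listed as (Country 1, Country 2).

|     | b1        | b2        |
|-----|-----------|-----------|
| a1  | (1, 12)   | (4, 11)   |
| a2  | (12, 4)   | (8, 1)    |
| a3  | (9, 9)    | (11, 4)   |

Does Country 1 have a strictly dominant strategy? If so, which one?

Check whether one of Country 1's strategies beats all alternatives regardless of what the opponent does.
a1 is not dominant: against b1, a2 gives 12 > 1.
a2 is not dominant: against b2, a3 gives 11 > 8.
a3 is not dominant: against b1, a2 gives 12 > 9.
No single strategy is best against every opponent action.

No strictly dominant strategy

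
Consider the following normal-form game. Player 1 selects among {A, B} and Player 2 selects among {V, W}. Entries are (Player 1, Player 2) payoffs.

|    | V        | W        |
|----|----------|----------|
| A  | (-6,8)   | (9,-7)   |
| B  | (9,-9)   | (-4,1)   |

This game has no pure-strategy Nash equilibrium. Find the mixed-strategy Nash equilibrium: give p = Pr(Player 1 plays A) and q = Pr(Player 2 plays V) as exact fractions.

p = 2/5, q = 13/28

In a mixed NE each player is indifferent between their pure strategies, so the opponent's mix sets the indifference.
Player 2 indifferent between V and W: p·8 + (1−p)·(-9) = p·(-7) + (1−p)·1 ⟹ (-9) + 17p = 1 + (-8)p ⟹ p = 2/5.
Player 1 indifferent between A and B: q·(-6) + (1−q)·9 = q·9 + (1−q)·(-4) ⟹ 9 + (-15)q = (-4) + 13q ⟹ q = 13/28.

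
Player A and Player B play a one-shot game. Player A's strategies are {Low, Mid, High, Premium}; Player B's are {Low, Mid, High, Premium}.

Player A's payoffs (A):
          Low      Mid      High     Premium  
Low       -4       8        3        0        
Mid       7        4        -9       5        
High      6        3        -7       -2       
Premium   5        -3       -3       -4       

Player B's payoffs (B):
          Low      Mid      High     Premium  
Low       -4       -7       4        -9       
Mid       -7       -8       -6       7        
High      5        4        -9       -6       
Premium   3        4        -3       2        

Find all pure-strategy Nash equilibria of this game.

A profile is a Nash equilibrium when each player is best-responding to the other.
Player A's best responses — vs Low: Mid (payoff 7); vs Mid: Low (payoff 8); vs High: Low (payoff 3); vs Premium: Mid (payoff 5).
Player B's best responses — vs Low: High (payoff 4); vs Mid: Premium (payoff 7); vs High: Low (payoff 5); vs Premium: Mid (payoff 4).
Mutual best responses occur at (Low, High) and (Mid, Premium); at each, neither player gains by switching.

(Low, High) and (Mid, Premium)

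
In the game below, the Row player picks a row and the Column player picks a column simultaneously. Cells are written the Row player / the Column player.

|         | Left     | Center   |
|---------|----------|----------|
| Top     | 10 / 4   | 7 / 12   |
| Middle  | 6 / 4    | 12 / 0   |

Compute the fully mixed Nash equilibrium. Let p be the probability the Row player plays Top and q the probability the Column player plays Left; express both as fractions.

p = 1/3, q = 5/9

Each player's mixing probability is pinned down by making the *other* player indifferent.
The Column player indifferent between Left and Center: p·4 + (1−p)·4 = p·12 + (1−p)·0 ⟹ 4 + 0p = 0 + 12p ⟹ p = 1/3.
The Row player indifferent between Top and Middle: q·10 + (1−q)·7 = q·6 + (1−q)·12 ⟹ 7 + 3q = 12 + (-6)q ⟹ q = 5/9.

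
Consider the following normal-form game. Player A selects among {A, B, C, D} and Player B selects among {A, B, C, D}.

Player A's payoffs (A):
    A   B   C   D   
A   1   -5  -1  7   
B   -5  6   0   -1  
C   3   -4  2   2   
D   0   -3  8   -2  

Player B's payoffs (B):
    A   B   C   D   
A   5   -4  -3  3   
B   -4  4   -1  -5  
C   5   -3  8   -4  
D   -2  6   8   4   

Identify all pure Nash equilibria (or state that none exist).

Find each player's best response to every opponent strategy; NE are the intersections.
Player A's best responses — vs A: C (payoff 3); vs B: B (payoff 6); vs C: D (payoff 8); vs D: A (payoff 7).
Player B's best responses — vs A: A (payoff 5); vs B: B (payoff 4); vs C: C (payoff 8); vs D: C (payoff 8).
Mutual best responses occur at (B, B) and (D, C); at each, neither player gains by switching.

(B, B) and (D, C)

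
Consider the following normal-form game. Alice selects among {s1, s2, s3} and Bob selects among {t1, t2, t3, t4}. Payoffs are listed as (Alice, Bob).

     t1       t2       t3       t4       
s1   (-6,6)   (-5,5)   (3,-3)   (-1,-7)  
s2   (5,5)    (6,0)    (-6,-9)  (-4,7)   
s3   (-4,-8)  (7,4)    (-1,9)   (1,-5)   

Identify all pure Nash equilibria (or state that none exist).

No pure-strategy Nash equilibrium

Check mutual best responses: a cell is a NE iff neither player can gain by unilaterally deviating.
Alice's best responses — vs t1: s2 (payoff 5); vs t2: s3 (payoff 7); vs t3: s1 (payoff 3); vs t4: s3 (payoff 1).
Bob's best responses — vs s1: t1 (payoff 6); vs s2: t4 (payoff 7); vs s3: t3 (payoff 9).
No cell has both players best-responding. For instance, Alice's best reply to t3 is s1, but against s1 Bob prefers t1 over t3.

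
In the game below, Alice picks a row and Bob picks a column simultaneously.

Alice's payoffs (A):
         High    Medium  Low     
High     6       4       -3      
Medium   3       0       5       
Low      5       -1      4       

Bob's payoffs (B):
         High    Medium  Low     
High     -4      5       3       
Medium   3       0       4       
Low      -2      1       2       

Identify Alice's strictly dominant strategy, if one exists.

A strategy is strictly dominant if it gives Alice a strictly higher payoff than every other strategy, against every choice by the opponent.
High is not dominant: against Low, Medium gives 5 > -3.
Medium is not dominant: against High, High gives 6 > 3.
Low is not dominant: against High, High gives 6 > 5.
No single strategy is best against every opponent action.

None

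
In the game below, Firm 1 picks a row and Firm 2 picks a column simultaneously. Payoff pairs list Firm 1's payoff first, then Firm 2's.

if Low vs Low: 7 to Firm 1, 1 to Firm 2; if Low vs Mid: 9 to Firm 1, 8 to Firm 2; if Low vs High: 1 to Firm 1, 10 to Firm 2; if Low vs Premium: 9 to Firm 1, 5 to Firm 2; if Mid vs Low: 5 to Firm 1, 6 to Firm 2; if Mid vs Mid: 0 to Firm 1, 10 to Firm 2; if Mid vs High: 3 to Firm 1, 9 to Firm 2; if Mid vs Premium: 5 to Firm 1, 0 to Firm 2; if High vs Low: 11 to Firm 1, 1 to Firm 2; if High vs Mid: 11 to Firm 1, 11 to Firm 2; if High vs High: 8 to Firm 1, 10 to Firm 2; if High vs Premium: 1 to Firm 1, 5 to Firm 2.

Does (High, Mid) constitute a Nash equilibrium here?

Holding Firm 2 at Mid: Firm 1 gets 11 from High, versus 9 from Low, 0 from Mid. No profitable deviation for Firm 1.
Holding Firm 1 at High: Firm 2 gets 11 from Mid, versus 1 from Low, 10 from High, 5 from Premium. No profitable deviation for Firm 2 either.

Yes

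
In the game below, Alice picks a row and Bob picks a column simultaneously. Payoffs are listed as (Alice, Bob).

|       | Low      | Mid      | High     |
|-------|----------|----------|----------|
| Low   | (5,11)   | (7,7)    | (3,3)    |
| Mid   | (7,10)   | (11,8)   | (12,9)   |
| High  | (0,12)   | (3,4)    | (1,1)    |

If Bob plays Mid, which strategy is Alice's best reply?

With Bob fixed at Mid, Alice's payoffs are: Low → 7, Mid → 11, High → 3.
The maximum is 11, achieved by Mid.

Mid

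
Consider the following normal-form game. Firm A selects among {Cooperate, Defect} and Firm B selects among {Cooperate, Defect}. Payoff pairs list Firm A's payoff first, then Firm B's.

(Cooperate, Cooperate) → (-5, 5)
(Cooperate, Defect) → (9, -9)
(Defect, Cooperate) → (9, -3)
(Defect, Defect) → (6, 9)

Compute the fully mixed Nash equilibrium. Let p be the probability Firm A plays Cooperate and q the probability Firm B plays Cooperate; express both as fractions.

Each player's mixing probability is pinned down by making the *other* player indifferent.
Firm B indifferent between Cooperate and Defect: p·5 + (1−p)·(-3) = p·(-9) + (1−p)·9 ⟹ (-3) + 8p = 9 + (-18)p ⟹ p = 6/13.
Firm A indifferent between Cooperate and Defect: q·(-5) + (1−q)·9 = q·9 + (1−q)·6 ⟹ 9 + (-14)q = 6 + 3q ⟹ q = 3/17.

p = 6/13, q = 3/17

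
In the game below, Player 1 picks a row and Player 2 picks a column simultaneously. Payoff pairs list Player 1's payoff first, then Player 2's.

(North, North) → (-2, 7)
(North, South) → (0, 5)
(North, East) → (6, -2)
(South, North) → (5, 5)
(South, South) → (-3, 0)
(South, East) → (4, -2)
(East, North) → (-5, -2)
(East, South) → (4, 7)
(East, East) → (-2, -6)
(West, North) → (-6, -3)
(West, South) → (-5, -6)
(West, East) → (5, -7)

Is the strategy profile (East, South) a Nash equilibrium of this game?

Holding Player 2 at South: Player 1 gets 4 from East, versus 0 from North, -3 from South, -5 from West. No profitable deviation for Player 1.
Holding Player 1 at East: Player 2 gets 7 from South, versus -2 from North, -6 from East. No profitable deviation for Player 2 either.

Yes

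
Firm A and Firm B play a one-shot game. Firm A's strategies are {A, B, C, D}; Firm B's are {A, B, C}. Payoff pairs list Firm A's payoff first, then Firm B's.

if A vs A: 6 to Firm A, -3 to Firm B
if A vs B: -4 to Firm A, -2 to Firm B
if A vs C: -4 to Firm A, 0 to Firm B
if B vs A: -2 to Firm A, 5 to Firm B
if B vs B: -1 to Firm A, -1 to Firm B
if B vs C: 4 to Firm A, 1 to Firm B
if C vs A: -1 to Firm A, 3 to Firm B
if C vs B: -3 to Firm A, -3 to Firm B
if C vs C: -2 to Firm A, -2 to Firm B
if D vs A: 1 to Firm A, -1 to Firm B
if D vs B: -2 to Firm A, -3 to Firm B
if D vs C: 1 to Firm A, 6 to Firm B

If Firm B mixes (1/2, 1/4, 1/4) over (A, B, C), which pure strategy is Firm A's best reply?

A

Firm A's best reply maximizes expected payoff against the mix.
A: (1/2)·6 + (1/4)·(-4) + (1/4)·(-4) = 1
B: (1/2)·(-2) + (1/4)·(-1) + (1/4)·4 = -1/4
C: (1/2)·(-1) + (1/4)·(-3) + (1/4)·(-2) = -7/4
D: (1/2)·1 + (1/4)·(-2) + (1/4)·1 = 1/4
Highest expected payoff is 1, from A.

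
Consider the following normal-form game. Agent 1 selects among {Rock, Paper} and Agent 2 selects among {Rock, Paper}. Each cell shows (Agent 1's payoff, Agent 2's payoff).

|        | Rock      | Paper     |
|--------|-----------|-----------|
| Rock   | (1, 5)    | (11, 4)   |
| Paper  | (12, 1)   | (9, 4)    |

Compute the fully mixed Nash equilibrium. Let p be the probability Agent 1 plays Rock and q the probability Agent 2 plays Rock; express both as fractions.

p = 3/4, q = 2/13

Each player's mixing probability is pinned down by making the *other* player indifferent.
Agent 2 indifferent between Rock and Paper: p·5 + (1−p)·1 = p·4 + (1−p)·4 ⟹ 1 + 4p = 4 + 0p ⟹ p = 3/4.
Agent 1 indifferent between Rock and Paper: q·1 + (1−q)·11 = q·12 + (1−q)·9 ⟹ 11 + (-10)q = 9 + 3q ⟹ q = 2/13.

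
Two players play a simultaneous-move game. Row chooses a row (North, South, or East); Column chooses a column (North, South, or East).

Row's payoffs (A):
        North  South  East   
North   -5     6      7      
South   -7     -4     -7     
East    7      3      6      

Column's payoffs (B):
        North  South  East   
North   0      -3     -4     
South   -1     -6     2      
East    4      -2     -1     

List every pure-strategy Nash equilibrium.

A profile is a Nash equilibrium when each player is best-responding to the other.
Row's best responses — vs North: East (payoff 7); vs South: North (payoff 6); vs East: North (payoff 7).
Column's best responses — vs North: North (payoff 0); vs South: East (payoff 2); vs East: North (payoff 4).
The only mutual best response is (East, North); neither player gains by switching there.

(East, North)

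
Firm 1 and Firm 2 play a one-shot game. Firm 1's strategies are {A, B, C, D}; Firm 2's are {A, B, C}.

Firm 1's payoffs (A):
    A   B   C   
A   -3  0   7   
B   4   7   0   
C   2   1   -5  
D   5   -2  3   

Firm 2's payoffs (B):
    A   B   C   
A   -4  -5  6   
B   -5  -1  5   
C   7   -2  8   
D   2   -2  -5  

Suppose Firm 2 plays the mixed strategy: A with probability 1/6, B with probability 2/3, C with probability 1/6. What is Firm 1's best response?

Compute Firm 1's expected payoff from each pure strategy against the given mix.
A: (1/6)·(-3) + (2/3)·0 + (1/6)·7 = 2/3
B: (1/6)·4 + (2/3)·7 + (1/6)·0 = 16/3
C: (1/6)·2 + (2/3)·1 + (1/6)·(-5) = 1/6
D: (1/6)·5 + (2/3)·(-2) + (1/6)·3 = 0
Highest expected payoff is 16/3, from B.

B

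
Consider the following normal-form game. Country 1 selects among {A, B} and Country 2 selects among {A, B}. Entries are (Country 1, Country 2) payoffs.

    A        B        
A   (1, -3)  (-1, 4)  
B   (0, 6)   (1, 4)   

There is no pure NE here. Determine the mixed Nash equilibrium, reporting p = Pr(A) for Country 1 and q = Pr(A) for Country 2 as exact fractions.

In a mixed NE each player is indifferent between their pure strategies, so the opponent's mix sets the indifference.
Country 2 indifferent between A and B: p·(-3) + (1−p)·6 = p·4 + (1−p)·4 ⟹ 6 + (-9)p = 4 + 0p ⟹ p = 2/9.
Country 1 indifferent between A and B: q·1 + (1−q)·(-1) = q·0 + (1−q)·1 ⟹ (-1) + 2q = 1 + (-1)q ⟹ q = 2/3.

p = 2/9, q = 2/3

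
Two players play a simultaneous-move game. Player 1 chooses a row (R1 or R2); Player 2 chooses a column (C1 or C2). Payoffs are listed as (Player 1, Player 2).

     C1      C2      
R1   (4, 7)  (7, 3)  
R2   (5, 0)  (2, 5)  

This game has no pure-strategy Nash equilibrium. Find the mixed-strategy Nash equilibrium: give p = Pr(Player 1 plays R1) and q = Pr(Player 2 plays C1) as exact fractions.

In a mixed NE each player is indifferent between their pure strategies, so the opponent's mix sets the indifference.
Player 2 indifferent between C1 and C2: p·7 + (1−p)·0 = p·3 + (1−p)·5 ⟹ 0 + 7p = 5 + (-2)p ⟹ p = 5/9.
Player 1 indifferent between R1 and R2: q·4 + (1−q)·7 = q·5 + (1−q)·2 ⟹ 7 + (-3)q = 2 + 3q ⟹ q = 5/6.

p = 5/9, q = 5/6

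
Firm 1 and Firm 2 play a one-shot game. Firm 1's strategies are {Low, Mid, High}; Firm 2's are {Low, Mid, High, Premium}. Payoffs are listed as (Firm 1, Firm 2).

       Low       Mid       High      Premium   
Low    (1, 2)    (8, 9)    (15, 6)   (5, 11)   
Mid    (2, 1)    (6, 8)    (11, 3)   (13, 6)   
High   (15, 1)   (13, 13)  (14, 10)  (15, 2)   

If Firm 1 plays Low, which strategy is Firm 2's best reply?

With Firm 1 fixed at Low, Firm 2's payoffs are: Low → 2, Mid → 9, High → 6, Premium → 11.
The maximum is 11, achieved by Premium.

Premium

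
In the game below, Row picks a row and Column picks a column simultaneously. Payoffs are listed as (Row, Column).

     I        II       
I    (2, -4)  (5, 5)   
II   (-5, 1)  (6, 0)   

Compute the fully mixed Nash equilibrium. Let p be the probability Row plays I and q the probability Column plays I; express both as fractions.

In a mixed NE each player is indifferent between their pure strategies, so the opponent's mix sets the indifference.
Column indifferent between I and II: p·(-4) + (1−p)·1 = p·5 + (1−p)·0 ⟹ 1 + (-5)p = 0 + 5p ⟹ p = 1/10.
Row indifferent between I and II: q·2 + (1−q)·5 = q·(-5) + (1−q)·6 ⟹ 5 + (-3)q = 6 + (-11)q ⟹ q = 1/8.

p = 1/10, q = 1/8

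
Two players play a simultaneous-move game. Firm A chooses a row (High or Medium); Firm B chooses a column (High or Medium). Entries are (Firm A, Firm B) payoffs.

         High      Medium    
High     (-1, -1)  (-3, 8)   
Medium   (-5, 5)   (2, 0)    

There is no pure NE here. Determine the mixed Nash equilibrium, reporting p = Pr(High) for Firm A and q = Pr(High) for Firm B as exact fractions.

In a mixed NE each player is indifferent between their pure strategies, so the opponent's mix sets the indifference.
Firm B indifferent between High and Medium: p·(-1) + (1−p)·5 = p·8 + (1−p)·0 ⟹ 5 + (-6)p = 0 + 8p ⟹ p = 5/14.
Firm A indifferent between High and Medium: q·(-1) + (1−q)·(-3) = q·(-5) + (1−q)·2 ⟹ (-3) + 2q = 2 + (-7)q ⟹ q = 5/9.

p = 5/14, q = 5/9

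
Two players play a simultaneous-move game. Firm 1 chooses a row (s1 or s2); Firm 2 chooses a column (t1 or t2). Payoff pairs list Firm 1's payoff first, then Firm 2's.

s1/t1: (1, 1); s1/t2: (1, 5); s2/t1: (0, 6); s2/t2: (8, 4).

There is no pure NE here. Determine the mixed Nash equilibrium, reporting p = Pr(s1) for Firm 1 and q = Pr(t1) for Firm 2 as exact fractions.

Each player's mixing probability is pinned down by making the *other* player indifferent.
Firm 2 indifferent between t1 and t2: p·1 + (1−p)·6 = p·5 + (1−p)·4 ⟹ 6 + (-5)p = 4 + 1p ⟹ p = 1/3.
Firm 1 indifferent between s1 and s2: q·1 + (1−q)·1 = q·0 + (1−q)·8 ⟹ 1 + 0q = 8 + (-8)q ⟹ q = 7/8.

p = 1/3, q = 7/8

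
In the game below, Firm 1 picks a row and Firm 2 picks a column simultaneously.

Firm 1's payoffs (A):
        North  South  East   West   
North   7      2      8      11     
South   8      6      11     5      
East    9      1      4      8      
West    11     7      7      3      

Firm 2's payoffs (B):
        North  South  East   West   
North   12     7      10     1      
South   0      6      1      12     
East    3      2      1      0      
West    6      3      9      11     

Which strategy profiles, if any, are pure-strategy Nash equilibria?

None

Find each player's best response to every opponent strategy; NE are the intersections.
Firm 1's best responses — vs North: West (payoff 11); vs South: West (payoff 7); vs East: South (payoff 11); vs West: North (payoff 11).
Firm 2's best responses — vs North: North (payoff 12); vs South: West (payoff 12); vs East: North (payoff 3); vs West: West (payoff 11).
No cell has both players best-responding. For instance, Firm 1's best reply to East is South, but against South Firm 2 prefers West over East.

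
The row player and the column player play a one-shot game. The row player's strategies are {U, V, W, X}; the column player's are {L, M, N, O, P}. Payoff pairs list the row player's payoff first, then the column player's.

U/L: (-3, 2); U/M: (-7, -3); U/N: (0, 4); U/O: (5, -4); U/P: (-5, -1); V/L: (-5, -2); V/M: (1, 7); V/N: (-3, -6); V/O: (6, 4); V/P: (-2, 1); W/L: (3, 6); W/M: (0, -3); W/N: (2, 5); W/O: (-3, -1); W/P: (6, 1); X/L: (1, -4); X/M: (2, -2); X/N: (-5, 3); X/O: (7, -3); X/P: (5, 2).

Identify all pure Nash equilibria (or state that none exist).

Find each player's best response to every opponent strategy; NE are the intersections.
The row player's best responses — vs L: W (payoff 3); vs M: X (payoff 2); vs N: W (payoff 2); vs O: X (payoff 7); vs P: W (payoff 6).
The column player's best responses — vs U: N (payoff 4); vs V: M (payoff 7); vs W: L (payoff 6); vs X: N (payoff 3).
The only mutual best response is (W, L); neither player gains by switching there.

(W, L)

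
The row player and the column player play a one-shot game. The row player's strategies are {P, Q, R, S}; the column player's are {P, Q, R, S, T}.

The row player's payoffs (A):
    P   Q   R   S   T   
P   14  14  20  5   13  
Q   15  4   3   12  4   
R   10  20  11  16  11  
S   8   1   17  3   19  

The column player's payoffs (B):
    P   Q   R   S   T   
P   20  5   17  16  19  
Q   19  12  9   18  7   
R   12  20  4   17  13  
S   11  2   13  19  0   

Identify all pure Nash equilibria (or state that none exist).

(Q, P) and (R, Q)

A profile is a Nash equilibrium when each player is best-responding to the other.
The row player's best responses — vs P: Q (payoff 15); vs Q: R (payoff 20); vs R: P (payoff 20); vs S: R (payoff 16); vs T: S (payoff 19).
The column player's best responses — vs P: P (payoff 20); vs Q: P (payoff 19); vs R: Q (payoff 20); vs S: S (payoff 19).
Mutual best responses occur at (Q, P) and (R, Q); at each, neither player gains by switching.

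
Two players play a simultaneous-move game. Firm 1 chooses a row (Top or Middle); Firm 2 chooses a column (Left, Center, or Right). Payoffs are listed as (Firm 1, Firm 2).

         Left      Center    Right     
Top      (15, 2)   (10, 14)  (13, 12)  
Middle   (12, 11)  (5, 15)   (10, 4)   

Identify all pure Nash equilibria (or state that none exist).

(Top, Center)

Check mutual best responses: a cell is a NE iff neither player can gain by unilaterally deviating.
Firm 1's best responses — vs Left: Top (payoff 15); vs Center: Top (payoff 10); vs Right: Top (payoff 13).
Firm 2's best responses — vs Top: Center (payoff 14); vs Middle: Center (payoff 15).
The only mutual best response is (Top, Center); neither player gains by switching there.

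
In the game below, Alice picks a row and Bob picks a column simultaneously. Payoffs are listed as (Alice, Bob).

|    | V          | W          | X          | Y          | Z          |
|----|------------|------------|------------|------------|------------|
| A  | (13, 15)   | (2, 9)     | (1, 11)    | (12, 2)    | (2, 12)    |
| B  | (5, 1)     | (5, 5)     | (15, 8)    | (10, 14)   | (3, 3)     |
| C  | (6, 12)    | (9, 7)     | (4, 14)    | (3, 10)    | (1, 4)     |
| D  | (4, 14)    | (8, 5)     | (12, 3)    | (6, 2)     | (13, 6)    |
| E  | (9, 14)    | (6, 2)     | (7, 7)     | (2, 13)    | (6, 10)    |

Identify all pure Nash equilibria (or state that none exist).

A profile is a Nash equilibrium when each player is best-responding to the other.
Alice's best responses — vs V: A (payoff 13); vs W: C (payoff 9); vs X: B (payoff 15); vs Y: A (payoff 12); vs Z: D (payoff 13).
Bob's best responses — vs A: V (payoff 15); vs B: Y (payoff 14); vs C: X (payoff 14); vs D: V (payoff 14); vs E: V (payoff 14).
The only mutual best response is (A, V); neither player gains by switching there.

(A, V)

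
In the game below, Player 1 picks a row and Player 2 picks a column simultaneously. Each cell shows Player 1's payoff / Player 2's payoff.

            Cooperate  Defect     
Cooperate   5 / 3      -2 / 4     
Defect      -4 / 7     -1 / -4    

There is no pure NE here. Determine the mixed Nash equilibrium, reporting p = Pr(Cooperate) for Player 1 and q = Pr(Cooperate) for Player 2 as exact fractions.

Each player's mixing probability is pinned down by making the *other* player indifferent.
Player 2 indifferent between Cooperate and Defect: p·3 + (1−p)·7 = p·4 + (1−p)·(-4) ⟹ 7 + (-4)p = (-4) + 8p ⟹ p = 11/12.
Player 1 indifferent between Cooperate and Defect: q·5 + (1−q)·(-2) = q·(-4) + (1−q)·(-1) ⟹ (-2) + 7q = (-1) + (-3)q ⟹ q = 1/10.

p = 11/12, q = 1/10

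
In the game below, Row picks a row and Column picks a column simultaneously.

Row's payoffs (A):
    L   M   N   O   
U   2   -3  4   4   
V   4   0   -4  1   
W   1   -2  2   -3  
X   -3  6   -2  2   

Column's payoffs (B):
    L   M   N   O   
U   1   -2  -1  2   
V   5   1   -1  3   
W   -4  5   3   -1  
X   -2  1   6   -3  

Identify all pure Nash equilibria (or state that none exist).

Find each player's best response to every opponent strategy; NE are the intersections.
Row's best responses — vs L: V (payoff 4); vs M: X (payoff 6); vs N: U (payoff 4); vs O: U (payoff 4).
Column's best responses — vs U: O (payoff 2); vs V: L (payoff 5); vs W: M (payoff 5); vs X: N (payoff 6).
Mutual best responses occur at (U, O) and (V, L); at each, neither player gains by switching.

(U, O) and (V, L)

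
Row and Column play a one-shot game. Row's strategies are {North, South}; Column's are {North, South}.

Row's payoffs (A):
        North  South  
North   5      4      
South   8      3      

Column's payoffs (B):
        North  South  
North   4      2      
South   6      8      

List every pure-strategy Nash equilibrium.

A profile is a Nash equilibrium when each player is best-responding to the other.
Row's best responses — vs North: South (payoff 8); vs South: North (payoff 4).
Column's best responses — vs North: North (payoff 4); vs South: South (payoff 8).
No cell has both players best-responding. For instance, Row's best reply to South is North, but against North Column prefers North over South.

No pure-strategy Nash equilibrium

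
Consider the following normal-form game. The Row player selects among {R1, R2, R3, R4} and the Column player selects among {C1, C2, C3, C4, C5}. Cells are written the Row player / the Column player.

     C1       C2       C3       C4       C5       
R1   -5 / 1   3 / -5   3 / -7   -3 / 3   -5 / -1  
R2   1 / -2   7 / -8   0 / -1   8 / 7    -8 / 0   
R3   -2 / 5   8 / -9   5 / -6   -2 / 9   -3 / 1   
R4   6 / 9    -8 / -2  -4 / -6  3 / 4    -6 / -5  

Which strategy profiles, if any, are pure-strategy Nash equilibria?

(R2, C4) and (R4, C1)

Check mutual best responses: a cell is a NE iff neither player can gain by unilaterally deviating.
The Row player's best responses — vs C1: R4 (payoff 6); vs C2: R3 (payoff 8); vs C3: R3 (payoff 5); vs C4: R2 (payoff 8); vs C5: R3 (payoff -3).
The Column player's best responses — vs R1: C4 (payoff 3); vs R2: C4 (payoff 7); vs R3: C4 (payoff 9); vs R4: C1 (payoff 9).
Mutual best responses occur at (R2, C4) and (R4, C1); at each, neither player gains by switching.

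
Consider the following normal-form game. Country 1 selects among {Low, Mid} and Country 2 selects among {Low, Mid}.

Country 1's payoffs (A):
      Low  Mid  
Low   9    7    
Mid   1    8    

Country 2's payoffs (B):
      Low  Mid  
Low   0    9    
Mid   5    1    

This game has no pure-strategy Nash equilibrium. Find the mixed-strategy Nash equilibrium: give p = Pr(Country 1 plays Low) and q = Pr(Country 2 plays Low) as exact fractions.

p = 4/13, q = 1/9

In a mixed NE each player is indifferent between their pure strategies, so the opponent's mix sets the indifference.
Country 2 indifferent between Low and Mid: p·0 + (1−p)·5 = p·9 + (1−p)·1 ⟹ 5 + (-5)p = 1 + 8p ⟹ p = 4/13.
Country 1 indifferent between Low and Mid: q·9 + (1−q)·7 = q·1 + (1−q)·8 ⟹ 7 + 2q = 8 + (-7)q ⟹ q = 1/9.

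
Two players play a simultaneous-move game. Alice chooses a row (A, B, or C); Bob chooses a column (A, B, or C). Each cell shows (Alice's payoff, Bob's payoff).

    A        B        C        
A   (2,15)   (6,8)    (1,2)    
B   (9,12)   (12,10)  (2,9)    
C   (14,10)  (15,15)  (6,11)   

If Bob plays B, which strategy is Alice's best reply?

C

With Bob fixed at B, Alice's payoffs are: A → 6, B → 12, C → 15.
The maximum is 15, achieved by C.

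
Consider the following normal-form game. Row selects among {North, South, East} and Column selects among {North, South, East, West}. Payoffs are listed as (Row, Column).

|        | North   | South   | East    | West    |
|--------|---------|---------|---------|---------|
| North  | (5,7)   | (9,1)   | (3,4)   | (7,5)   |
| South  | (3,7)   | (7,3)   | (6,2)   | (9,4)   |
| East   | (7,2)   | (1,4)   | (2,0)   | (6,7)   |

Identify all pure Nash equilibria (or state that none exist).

Find each player's best response to every opponent strategy; NE are the intersections.
Row's best responses — vs North: East (payoff 7); vs South: North (payoff 9); vs East: South (payoff 6); vs West: South (payoff 9).
Column's best responses — vs North: North (payoff 7); vs South: North (payoff 7); vs East: West (payoff 7).
No cell has both players best-responding. For instance, Row's best reply to East is South, but against South Column prefers North over East.

There is no pure-strategy Nash equilibrium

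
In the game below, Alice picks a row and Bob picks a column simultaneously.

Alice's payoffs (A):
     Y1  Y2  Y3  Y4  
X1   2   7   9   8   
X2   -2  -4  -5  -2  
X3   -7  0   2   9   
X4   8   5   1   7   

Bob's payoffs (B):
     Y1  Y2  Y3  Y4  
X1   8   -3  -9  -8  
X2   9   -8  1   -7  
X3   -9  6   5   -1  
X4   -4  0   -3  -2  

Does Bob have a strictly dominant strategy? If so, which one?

Check whether one of Bob's strategies beats all alternatives regardless of what the opponent does.
Y1 is not dominant: against X3, Y2 gives 6 > -9.
Y2 is not dominant: against X1, Y1 gives 8 > -3.
Y3 is not dominant: against X1, Y1 gives 8 > -9.
Y4 is not dominant: against X1, Y1 gives 8 > -8.
No single strategy is best against every opponent action.

None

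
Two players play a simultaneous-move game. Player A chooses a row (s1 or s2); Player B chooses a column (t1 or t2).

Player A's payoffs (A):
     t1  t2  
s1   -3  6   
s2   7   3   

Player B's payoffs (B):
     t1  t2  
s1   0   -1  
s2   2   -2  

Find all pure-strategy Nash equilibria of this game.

Find each player's best response to every opponent strategy; NE are the intersections.
Player A's best responses — vs t1: s2 (payoff 7); vs t2: s1 (payoff 6).
Player B's best responses — vs s1: t1 (payoff 0); vs s2: t1 (payoff 2).
The only mutual best response is (s2, t1); neither player gains by switching there.

(s2, t1)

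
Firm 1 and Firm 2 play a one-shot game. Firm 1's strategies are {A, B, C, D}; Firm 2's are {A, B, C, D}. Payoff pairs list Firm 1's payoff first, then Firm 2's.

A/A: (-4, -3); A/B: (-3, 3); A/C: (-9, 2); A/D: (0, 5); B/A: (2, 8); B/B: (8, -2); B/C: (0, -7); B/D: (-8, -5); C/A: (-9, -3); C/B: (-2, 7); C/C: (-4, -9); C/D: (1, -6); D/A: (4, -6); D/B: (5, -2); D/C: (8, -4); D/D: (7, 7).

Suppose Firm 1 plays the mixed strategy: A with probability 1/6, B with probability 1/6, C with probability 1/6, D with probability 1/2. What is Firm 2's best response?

D

Compute Firm 2's expected payoff from each pure strategy against the given mix.
A: (1/6)·(-3) + (1/6)·8 + (1/6)·(-3) + (1/2)·(-6) = -8/3
B: (1/6)·3 + (1/6)·(-2) + (1/6)·7 + (1/2)·(-2) = 1/3
C: (1/6)·2 + (1/6)·(-7) + (1/6)·(-9) + (1/2)·(-4) = -13/3
D: (1/6)·5 + (1/6)·(-5) + (1/6)·(-6) + (1/2)·7 = 5/2
Highest expected payoff is 5/2, from D.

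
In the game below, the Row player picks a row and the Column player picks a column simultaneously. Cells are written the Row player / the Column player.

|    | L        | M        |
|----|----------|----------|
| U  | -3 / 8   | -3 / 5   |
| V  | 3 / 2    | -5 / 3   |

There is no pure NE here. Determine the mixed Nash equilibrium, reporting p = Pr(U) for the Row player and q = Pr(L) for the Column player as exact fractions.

Each player's mixing probability is pinned down by making the *other* player indifferent.
The Column player indifferent between L and M: p·8 + (1−p)·2 = p·5 + (1−p)·3 ⟹ 2 + 6p = 3 + 2p ⟹ p = 1/4.
The Row player indifferent between U and V: q·(-3) + (1−q)·(-3) = q·3 + (1−q)·(-5) ⟹ (-3) + 0q = (-5) + 8q ⟹ q = 1/4.

p = 1/4, q = 1/4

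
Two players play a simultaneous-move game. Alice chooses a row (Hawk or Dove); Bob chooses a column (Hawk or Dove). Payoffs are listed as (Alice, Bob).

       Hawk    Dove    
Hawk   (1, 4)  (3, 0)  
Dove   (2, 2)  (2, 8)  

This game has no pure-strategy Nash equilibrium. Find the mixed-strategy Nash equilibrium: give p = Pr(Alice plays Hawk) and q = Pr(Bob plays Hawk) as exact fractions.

p = 3/5, q = 1/2

Each player's mixing probability is pinned down by making the *other* player indifferent.
Bob indifferent between Hawk and Dove: p·4 + (1−p)·2 = p·0 + (1−p)·8 ⟹ 2 + 2p = 8 + (-8)p ⟹ p = 3/5.
Alice indifferent between Hawk and Dove: q·1 + (1−q)·3 = q·2 + (1−q)·2 ⟹ 3 + (-2)q = 2 + 0q ⟹ q = 1/2.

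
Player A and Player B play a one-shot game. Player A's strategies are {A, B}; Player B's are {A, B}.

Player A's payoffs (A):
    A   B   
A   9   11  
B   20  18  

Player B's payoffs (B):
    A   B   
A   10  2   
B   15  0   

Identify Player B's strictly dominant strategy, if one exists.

Check whether one of Player B's strategies beats all alternatives regardless of what the opponent does.
A strictly dominates: vs A: 10 > 2; vs B: 15 > 0.

A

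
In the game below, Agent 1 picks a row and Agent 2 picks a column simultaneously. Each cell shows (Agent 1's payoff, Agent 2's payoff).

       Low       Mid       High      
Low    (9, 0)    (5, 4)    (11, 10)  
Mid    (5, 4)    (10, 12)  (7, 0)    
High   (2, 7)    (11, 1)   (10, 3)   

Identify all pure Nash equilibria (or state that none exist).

A profile is a Nash equilibrium when each player is best-responding to the other.
Agent 1's best responses — vs Low: Low (payoff 9); vs Mid: High (payoff 11); vs High: Low (payoff 11).
Agent 2's best responses — vs Low: High (payoff 10); vs Mid: Mid (payoff 12); vs High: Low (payoff 7).
The only mutual best response is (Low, High); neither player gains by switching there.

(Low, High)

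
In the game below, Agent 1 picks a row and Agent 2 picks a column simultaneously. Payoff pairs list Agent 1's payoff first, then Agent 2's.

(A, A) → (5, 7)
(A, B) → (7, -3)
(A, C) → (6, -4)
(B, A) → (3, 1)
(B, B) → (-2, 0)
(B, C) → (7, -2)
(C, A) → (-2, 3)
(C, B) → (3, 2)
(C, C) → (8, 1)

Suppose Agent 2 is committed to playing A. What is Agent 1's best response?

With Agent 2 fixed at A, Agent 1's payoffs are: A → 5, B → 3, C → -2.
The maximum is 5, achieved by A.

A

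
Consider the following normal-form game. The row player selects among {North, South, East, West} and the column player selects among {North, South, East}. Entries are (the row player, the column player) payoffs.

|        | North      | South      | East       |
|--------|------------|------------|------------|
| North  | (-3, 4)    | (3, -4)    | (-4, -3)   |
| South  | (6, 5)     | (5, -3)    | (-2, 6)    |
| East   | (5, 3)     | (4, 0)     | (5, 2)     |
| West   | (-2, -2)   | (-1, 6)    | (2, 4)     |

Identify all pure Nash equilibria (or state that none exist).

No pure-strategy Nash equilibrium

Check mutual best responses: a cell is a NE iff neither player can gain by unilaterally deviating.
The row player's best responses — vs North: South (payoff 6); vs South: South (payoff 5); vs East: East (payoff 5).
The column player's best responses — vs North: North (payoff 4); vs South: East (payoff 6); vs East: North (payoff 3); vs West: South (payoff 6).
No cell has both players best-responding. For instance, the row player's best reply to North is South, but against South the column player prefers East over North.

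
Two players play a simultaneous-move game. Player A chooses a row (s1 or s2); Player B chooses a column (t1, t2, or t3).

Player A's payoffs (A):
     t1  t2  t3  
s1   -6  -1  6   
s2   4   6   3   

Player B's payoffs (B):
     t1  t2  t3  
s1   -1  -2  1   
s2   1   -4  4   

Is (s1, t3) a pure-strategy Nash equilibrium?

Yes

Holding Player B at t3: Player A gets 6 from s1, versus 3 from s2. No profitable deviation for Player A.
Holding Player A at s1: Player B gets 1 from t3, versus -1 from t1, -2 from t2. No profitable deviation for Player B either.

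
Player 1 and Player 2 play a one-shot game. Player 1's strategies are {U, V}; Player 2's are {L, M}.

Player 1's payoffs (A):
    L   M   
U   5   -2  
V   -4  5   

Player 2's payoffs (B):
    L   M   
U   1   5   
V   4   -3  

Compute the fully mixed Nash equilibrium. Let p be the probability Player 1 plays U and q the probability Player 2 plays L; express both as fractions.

p = 7/11, q = 7/16

In a mixed NE each player is indifferent between their pure strategies, so the opponent's mix sets the indifference.
Player 2 indifferent between L and M: p·1 + (1−p)·4 = p·5 + (1−p)·(-3) ⟹ 4 + (-3)p = (-3) + 8p ⟹ p = 7/11.
Player 1 indifferent between U and V: q·5 + (1−q)·(-2) = q·(-4) + (1−q)·5 ⟹ (-2) + 7q = 5 + (-9)q ⟹ q = 7/16.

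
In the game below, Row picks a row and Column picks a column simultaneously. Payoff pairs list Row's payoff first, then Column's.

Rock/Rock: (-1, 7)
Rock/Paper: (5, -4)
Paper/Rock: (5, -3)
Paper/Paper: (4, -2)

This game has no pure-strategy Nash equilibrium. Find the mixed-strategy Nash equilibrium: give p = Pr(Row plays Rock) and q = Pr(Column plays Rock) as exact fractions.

p = 1/12, q = 1/7

Each player's mixing probability is pinned down by making the *other* player indifferent.
Column indifferent between Rock and Paper: p·7 + (1−p)·(-3) = p·(-4) + (1−p)·(-2) ⟹ (-3) + 10p = (-2) + (-2)p ⟹ p = 1/12.
Row indifferent between Rock and Paper: q·(-1) + (1−q)·5 = q·5 + (1−q)·4 ⟹ 5 + (-6)q = 4 + 1q ⟹ q = 1/7.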